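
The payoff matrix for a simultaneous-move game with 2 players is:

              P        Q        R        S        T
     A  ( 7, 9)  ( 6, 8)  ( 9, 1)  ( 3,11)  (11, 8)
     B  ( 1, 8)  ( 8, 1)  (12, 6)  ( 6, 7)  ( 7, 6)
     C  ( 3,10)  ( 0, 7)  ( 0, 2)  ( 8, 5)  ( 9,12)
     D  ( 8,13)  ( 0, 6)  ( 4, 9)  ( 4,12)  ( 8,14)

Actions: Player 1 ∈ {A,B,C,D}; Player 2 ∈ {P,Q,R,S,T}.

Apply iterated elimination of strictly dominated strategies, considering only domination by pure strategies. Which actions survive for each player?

P2 drop Q (P beats it: A:9>8 B:8>1 C:10>7 D:13>6)
P2 drop R (P beats it: A:9>1 B:8>6 C:10>2 D:13>9)
P1 drop B (C beats it: P:3>1 S:8>6 T:9>7)
P1→{A,C,D} P2→{P,S,T}

Survivors P1:{A,C,D} P2:{P,S,T}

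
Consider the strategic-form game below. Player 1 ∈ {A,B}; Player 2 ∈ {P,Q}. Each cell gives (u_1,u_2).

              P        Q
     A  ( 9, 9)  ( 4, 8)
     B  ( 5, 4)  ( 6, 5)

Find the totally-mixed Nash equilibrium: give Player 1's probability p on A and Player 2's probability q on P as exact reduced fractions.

P1 indiff ⇒ q·9+(1-q)·4 = q·5+(1-q)·6 ⇒ q(4) = (1-q)(2) ⇒ q = 1/3
P2 indiff ⇒ p·9+(1-p)·4 = p·8+(1-p)·5 ⇒ p(1) = (1-p)(1) ⇒ p = 1/2

p=1/2, q=1/3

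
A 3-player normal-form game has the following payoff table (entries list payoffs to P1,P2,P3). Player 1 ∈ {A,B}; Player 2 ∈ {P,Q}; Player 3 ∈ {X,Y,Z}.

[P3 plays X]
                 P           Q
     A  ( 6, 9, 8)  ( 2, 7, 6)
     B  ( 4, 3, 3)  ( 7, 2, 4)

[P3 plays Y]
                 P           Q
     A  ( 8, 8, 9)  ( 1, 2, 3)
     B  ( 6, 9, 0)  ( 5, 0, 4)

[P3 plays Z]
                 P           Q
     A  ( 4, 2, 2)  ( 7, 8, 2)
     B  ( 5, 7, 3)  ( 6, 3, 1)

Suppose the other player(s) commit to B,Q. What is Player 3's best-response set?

P3 best: {X,Y}

u_3(X vs B,Q) = 4
u_3(Y vs B,Q) = 4
u_3(Z vs B,Q) = 1
max payoff 4 at {X,Y}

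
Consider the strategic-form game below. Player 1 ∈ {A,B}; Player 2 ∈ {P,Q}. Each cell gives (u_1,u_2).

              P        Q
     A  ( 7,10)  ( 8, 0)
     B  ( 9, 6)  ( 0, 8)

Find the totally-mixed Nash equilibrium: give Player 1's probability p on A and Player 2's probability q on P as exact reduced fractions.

P1 indiff ⇒ q·7+(1-q)·8 = q·9+(1-q)·0 ⇒ q(-2) = (1-q)(-8) ⇒ q = 4/5
P2 indiff ⇒ p·10+(1-p)·6 = p·0+(1-p)·8 ⇒ p(10) = (1-p)(2) ⇒ p = 1/6

p=1/6, q=4/5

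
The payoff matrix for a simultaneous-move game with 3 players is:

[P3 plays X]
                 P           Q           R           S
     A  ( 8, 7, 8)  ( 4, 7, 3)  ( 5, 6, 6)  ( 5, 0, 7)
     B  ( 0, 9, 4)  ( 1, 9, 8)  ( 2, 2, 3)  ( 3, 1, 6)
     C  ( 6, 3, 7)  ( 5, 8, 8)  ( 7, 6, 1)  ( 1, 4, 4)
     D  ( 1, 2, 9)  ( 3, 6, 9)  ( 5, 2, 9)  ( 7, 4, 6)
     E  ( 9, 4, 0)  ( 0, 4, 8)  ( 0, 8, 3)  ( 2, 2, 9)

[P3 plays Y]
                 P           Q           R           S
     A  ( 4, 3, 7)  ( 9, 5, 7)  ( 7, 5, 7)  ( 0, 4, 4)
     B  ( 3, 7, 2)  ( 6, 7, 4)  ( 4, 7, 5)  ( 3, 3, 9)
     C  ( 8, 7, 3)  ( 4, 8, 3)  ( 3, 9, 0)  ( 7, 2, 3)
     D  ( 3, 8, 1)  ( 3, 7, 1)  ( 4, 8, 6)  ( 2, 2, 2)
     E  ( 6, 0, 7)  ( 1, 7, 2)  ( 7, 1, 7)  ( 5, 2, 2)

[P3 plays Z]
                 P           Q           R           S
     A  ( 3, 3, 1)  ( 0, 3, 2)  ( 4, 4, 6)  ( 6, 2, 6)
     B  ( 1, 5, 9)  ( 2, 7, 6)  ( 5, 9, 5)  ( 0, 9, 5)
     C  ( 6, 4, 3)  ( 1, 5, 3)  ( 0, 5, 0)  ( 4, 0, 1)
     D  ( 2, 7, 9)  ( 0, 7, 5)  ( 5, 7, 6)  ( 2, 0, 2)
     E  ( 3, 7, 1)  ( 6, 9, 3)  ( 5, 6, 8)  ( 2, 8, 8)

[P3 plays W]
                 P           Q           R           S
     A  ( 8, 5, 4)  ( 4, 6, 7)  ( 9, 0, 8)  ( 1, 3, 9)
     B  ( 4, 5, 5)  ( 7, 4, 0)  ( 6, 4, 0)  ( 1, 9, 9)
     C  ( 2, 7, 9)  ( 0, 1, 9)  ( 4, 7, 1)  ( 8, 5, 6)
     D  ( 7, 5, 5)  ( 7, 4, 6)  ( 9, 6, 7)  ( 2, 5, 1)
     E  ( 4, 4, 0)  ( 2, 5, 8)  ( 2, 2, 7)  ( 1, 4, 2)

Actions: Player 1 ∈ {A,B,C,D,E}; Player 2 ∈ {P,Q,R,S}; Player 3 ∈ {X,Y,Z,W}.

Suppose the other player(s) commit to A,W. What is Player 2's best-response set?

u_2(P vs A,W) = 5
u_2(Q vs A,W) = 6
u_2(R vs A,W) = 0
u_2(S vs A,W) = 3
max payoff 6 at {Q}

P2 best: {Q}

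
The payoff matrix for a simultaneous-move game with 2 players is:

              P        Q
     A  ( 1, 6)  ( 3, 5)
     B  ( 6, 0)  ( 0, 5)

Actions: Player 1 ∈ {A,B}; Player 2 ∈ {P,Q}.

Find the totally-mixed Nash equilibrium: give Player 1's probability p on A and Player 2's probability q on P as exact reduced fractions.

(p,q) = (5/6, 3/8)

P1 indiff ⇒ q·1+(1-q)·3 = q·6+(1-q)·0 ⇒ q(-5) = (1-q)(-3) ⇒ q = 3/8
P2 indiff ⇒ p·6+(1-p)·0 = p·5+(1-p)·5 ⇒ p(1) = (1-p)(5) ⇒ p = 5/6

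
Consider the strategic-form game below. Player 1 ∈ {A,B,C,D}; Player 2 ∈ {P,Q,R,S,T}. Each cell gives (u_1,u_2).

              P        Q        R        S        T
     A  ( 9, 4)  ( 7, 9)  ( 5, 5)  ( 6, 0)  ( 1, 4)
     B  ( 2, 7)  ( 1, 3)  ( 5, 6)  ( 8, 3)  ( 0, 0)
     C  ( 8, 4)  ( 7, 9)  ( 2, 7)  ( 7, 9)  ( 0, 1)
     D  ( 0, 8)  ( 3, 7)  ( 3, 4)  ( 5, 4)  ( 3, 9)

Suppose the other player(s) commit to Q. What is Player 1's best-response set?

u_1(A vs Q) = 7
u_1(B vs Q) = 1
u_1(C vs Q) = 7
u_1(D vs Q) = 3
max payoff 7 at {A,C}

P1 best: {A,C}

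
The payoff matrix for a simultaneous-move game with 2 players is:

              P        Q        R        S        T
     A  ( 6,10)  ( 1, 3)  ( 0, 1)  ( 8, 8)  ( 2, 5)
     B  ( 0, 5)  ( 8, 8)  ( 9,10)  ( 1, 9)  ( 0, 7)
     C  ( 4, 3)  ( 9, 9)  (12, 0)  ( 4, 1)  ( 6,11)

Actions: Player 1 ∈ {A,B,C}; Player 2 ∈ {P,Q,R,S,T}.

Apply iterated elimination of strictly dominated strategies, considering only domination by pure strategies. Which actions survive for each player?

IESDS → P1:{A,C} P2:{P,T}

P1 drop B (C beats it: P:4>0 Q:9>8 R:12>9 S:4>1 T:6>0)
P2 drop Q (T beats it: A:5>3 C:11>9)
P2 drop R (P beats it: A:10>1 C:3>0)
P2 drop S (P beats it: A:10>8 C:3>1)
P1→{A,C} P2→{P,T}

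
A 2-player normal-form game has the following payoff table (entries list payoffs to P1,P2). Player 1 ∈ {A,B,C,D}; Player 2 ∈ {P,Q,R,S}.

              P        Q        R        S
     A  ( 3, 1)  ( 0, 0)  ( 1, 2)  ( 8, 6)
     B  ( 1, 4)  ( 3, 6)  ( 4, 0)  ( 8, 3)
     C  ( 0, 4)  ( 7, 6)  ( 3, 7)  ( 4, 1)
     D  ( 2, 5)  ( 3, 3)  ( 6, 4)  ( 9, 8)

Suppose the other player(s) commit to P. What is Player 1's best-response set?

u_1(A vs P) = 3
u_1(B vs P) = 1
u_1(C vs P) = 0
u_1(D vs P) = 2
max payoff 3 at {A}

argmax u_1 = {A}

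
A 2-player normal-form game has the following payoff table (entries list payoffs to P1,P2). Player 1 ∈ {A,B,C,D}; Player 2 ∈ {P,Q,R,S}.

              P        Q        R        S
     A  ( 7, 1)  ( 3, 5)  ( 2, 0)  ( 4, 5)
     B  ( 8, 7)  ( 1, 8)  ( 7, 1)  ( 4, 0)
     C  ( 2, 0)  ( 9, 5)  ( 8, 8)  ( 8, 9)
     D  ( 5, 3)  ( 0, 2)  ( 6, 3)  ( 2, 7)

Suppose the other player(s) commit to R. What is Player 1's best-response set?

BR_1 = {C}

u_1(A vs R) = 2
u_1(B vs R) = 7
u_1(C vs R) = 8
u_1(D vs R) = 6
max payoff 8 at {C}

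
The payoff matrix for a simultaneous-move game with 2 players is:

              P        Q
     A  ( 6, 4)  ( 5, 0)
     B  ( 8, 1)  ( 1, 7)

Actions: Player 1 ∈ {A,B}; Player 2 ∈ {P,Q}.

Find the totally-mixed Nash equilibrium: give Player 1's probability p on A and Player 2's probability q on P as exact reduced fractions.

P1 mixes 3/5 on A; P2 mixes 2/3 on P

P1 indiff ⇒ q·6+(1-q)·5 = q·8+(1-q)·1 ⇒ q(-2) = (1-q)(-4) ⇒ q = 2/3
P2 indiff ⇒ p·4+(1-p)·1 = p·0+(1-p)·7 ⇒ p(4) = (1-p)(6) ⇒ p = 3/5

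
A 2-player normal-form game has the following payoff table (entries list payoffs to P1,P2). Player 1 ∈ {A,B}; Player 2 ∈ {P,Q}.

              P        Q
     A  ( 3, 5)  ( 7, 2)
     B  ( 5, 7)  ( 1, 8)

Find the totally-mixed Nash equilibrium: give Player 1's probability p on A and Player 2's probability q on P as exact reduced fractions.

P1 indiff ⇒ q·3+(1-q)·7 = q·5+(1-q)·1 ⇒ q(-2) = (1-q)(-6) ⇒ q = 3/4
P2 indiff ⇒ p·5+(1-p)·7 = p·2+(1-p)·8 ⇒ p(3) = (1-p)(1) ⇒ p = 1/4

p=1/4, q=3/4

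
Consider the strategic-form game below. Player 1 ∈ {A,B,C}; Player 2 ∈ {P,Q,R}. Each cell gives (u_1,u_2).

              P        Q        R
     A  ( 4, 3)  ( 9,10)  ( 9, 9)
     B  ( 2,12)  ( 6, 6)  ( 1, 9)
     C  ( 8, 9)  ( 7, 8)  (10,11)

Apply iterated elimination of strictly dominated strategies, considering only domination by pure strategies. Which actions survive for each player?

P1 drop B (A beats it: P:4>2 Q:9>6 R:9>1)
P2 drop P (R beats it: A:9>3 C:11>9)
P1→{A,C} P2→{Q,R}

IESDS → P1:{A,C} P2:{Q,R}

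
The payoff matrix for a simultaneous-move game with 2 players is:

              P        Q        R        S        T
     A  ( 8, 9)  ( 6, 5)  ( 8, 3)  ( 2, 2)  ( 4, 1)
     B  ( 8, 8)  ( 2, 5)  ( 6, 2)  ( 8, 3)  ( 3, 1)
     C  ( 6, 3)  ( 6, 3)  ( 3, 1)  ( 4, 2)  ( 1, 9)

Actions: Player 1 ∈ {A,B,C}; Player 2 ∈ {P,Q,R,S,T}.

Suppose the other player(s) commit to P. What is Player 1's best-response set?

u_1(A vs P) = 8
u_1(B vs P) = 8
u_1(C vs P) = 6
max payoff 8 at {A,B}

P1 best: {A,B}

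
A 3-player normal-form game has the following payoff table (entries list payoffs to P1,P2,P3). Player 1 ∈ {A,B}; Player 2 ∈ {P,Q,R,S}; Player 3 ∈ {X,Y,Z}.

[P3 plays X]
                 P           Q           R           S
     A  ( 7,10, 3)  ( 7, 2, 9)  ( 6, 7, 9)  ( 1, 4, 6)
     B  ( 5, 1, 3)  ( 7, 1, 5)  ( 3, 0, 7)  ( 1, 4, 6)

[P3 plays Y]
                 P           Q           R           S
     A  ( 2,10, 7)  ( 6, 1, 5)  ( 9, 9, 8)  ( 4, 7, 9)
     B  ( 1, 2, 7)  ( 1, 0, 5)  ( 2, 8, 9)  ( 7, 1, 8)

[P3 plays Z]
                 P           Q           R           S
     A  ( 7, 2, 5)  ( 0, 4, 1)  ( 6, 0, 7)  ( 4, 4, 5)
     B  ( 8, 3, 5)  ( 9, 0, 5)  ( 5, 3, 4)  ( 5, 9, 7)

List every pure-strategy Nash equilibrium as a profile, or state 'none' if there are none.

(A,P,X): not NE [P3→Y gives 7>3]
(A,P,Y): NE
(A,P,Z): not NE [P1→B gives 8>7; P2→S gives 4>2; P3→Y gives 7>5]
(A,Q,X): not NE [P2→P gives 10>2]
(A,Q,Y): not NE [P2→P gives 10>1; P3→X gives 9>5]
(A,Q,Z): not NE [P1→B gives 9>0; P3→X gives 9>1]
(A,R,X): not NE [P2→P gives 10>7]
(A,R,Y): not NE [P2→P gives 10>9; P3→X gives 9>8]
(A,R,Z): not NE [P2→S gives 4>0; P3→X gives 9>7]
(A,S,X): not NE [P2→P gives 10>4; P3→Y gives 9>6]
(A,S,Y): not NE [P1→B gives 7>4; P2→P gives 10>7]
(A,S,Z): not NE [P1→B gives 5>4; P3→Y gives 9>5]
(B,P,X): not NE [P1→A gives 7>5; P2→S gives 4>1; P3→Y gives 7>3]
(B,P,Y): not NE [P1→A gives 2>1; P2→R gives 8>2]
(B,P,Z): not NE [P2→S gives 9>3; P3→Y gives 7>5]
(B,Q,X): not NE [P2→S gives 4>1]
(B,Q,Y): not NE [P1→A gives 6>1; P2→R gives 8>0]
(B,Q,Z): not NE [P2→S gives 9>0]
(B,R,X): not NE [P1→A gives 6>3; P2→S gives 4>0; P3→Y gives 9>7]
(B,R,Y): not NE [P1→A gives 9>2]
(B,R,Z): not NE [P1→A gives 6>5; P2→S gives 9>3; P3→Y gives 9>4]
(B,S,X): not NE [P3→Y gives 8>6]
(B,S,Y): not NE [P2→R gives 8>1]
(B,S,Z): not NE [P3→Y gives 8>7]

PSNE = {(A,P,Y)}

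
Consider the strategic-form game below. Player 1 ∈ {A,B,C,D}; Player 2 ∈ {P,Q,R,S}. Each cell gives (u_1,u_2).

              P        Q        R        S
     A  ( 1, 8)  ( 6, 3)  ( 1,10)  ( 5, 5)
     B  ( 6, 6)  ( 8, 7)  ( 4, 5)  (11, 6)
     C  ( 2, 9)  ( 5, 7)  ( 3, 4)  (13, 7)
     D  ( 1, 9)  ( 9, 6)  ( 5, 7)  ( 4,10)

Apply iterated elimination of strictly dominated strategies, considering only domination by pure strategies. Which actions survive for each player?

Survivors P1:{B,C,D} P2:{P,Q,S}

P1 drop A (B beats it: P:6>1 Q:8>6 R:4>1 S:11>5)
P2 drop R (P beats it: B:6>5 C:9>4 D:9>7)
P1→{B,C,D} P2→{P,Q,S}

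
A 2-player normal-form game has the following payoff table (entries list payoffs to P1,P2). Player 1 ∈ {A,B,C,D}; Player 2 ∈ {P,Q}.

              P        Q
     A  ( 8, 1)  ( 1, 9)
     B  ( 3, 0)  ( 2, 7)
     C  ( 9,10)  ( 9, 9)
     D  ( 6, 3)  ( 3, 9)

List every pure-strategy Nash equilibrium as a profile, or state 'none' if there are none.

PSNE = {(C,P)}

(A,P): not NE [P1→C gives 9>8; P2→Q gives 9>1]
(A,Q): not NE [P1→C gives 9>1]
(B,P): not NE [P1→C gives 9>3; P2→Q gives 7>0]
(B,Q): not NE [P1→C gives 9>2]
(C,P): NE
(C,Q): not NE [P2→P gives 10>9]
(D,P): not NE [P1→C gives 9>6; P2→Q gives 9>3]
(D,Q): not NE [P1→C gives 9>3]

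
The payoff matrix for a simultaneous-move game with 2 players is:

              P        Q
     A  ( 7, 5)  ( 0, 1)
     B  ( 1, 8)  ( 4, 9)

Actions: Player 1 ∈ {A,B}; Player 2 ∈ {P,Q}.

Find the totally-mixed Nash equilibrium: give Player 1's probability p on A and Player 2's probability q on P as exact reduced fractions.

p=1/5, q=2/5

P1 indiff ⇒ q·7+(1-q)·0 = q·1+(1-q)·4 ⇒ q(6) = (1-q)(4) ⇒ q = 2/5
P2 indiff ⇒ p·5+(1-p)·8 = p·1+(1-p)·9 ⇒ p(4) = (1-p)(1) ⇒ p = 1/5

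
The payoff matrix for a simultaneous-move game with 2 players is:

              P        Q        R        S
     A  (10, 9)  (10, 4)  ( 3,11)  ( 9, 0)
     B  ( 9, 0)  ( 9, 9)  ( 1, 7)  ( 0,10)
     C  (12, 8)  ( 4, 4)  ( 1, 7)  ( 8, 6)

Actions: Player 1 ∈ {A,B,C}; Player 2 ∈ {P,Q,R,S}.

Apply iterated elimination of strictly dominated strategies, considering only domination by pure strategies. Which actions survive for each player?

Survivors P1:{A,C} P2:{P,R}

P1 drop B (A beats it: P:10>9 Q:10>9 R:3>1 S:9>0)
P2 drop Q (P beats it: A:9>4 C:8>4)
P2 drop S (P beats it: A:9>0 C:8>6)
P1→{A,C} P2→{P,R}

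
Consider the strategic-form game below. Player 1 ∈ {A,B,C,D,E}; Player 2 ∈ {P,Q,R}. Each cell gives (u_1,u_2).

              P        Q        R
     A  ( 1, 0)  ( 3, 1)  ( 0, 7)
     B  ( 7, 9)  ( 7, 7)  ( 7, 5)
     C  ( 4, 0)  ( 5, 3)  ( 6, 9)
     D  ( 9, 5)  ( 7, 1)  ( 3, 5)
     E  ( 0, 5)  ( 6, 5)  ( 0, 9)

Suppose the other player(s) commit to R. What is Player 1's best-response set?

u_1(A vs R) = 0
u_1(B vs R) = 7
u_1(C vs R) = 6
u_1(D vs R) = 3
u_1(E vs R) = 0
max payoff 7 at {B}

argmax u_1 = {B}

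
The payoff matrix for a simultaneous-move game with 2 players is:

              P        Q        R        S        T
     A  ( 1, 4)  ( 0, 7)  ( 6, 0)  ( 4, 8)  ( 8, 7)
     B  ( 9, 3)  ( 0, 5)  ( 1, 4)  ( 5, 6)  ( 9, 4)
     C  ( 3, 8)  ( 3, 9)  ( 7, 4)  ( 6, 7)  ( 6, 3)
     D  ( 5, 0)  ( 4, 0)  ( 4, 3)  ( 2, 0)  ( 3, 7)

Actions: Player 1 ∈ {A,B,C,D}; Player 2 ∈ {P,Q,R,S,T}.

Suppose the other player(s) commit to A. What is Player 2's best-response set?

u_2(P vs A) = 4
u_2(Q vs A) = 7
u_2(R vs A) = 0
u_2(S vs A) = 8
u_2(T vs A) = 7
max payoff 8 at {S}

BR_2 = {S}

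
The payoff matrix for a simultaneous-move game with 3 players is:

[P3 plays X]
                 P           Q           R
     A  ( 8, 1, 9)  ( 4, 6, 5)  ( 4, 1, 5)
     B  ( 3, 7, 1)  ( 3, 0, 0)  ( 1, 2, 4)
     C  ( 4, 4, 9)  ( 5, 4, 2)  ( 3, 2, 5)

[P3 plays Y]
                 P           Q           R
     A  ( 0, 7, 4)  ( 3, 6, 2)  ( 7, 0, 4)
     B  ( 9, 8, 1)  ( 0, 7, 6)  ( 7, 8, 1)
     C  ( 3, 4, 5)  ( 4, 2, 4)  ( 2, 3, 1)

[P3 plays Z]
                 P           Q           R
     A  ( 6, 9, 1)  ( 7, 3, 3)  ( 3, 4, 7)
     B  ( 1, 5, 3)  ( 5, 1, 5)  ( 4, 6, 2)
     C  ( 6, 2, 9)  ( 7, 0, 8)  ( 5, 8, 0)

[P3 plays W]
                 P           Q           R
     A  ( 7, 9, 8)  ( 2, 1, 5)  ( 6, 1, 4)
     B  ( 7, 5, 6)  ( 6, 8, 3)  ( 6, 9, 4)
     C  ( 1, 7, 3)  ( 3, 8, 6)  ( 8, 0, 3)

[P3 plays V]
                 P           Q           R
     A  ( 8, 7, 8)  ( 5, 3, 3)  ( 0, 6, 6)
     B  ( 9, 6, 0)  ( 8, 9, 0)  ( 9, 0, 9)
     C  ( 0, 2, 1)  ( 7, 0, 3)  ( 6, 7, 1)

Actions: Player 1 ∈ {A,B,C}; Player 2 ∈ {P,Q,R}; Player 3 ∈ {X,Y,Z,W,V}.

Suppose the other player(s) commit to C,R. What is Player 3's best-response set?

u_3(X vs C,R) = 5
u_3(Y vs C,R) = 1
u_3(Z vs C,R) = 0
u_3(W vs C,R) = 3
u_3(V vs C,R) = 1
max payoff 5 at {X}

argmax u_3 = {X}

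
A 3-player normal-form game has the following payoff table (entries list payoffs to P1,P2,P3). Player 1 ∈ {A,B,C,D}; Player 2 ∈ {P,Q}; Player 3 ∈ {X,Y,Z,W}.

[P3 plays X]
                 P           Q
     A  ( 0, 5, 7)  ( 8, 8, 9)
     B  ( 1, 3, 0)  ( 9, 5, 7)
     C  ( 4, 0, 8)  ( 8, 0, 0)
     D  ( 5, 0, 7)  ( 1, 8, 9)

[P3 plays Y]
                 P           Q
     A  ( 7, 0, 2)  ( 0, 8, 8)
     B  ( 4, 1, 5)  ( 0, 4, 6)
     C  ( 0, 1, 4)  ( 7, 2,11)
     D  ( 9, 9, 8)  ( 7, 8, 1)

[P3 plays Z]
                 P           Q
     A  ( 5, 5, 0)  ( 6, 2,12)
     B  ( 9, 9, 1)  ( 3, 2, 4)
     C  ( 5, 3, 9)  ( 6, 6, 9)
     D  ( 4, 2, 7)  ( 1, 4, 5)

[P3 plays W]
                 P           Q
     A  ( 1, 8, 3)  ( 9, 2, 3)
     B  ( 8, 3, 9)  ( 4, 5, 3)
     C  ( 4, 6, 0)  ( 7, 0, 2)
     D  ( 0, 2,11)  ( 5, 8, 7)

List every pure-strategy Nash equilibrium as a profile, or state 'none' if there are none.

(A,P,X): not NE [P1→D gives 5>0; P2→Q gives 8>5]
(A,P,Y): not NE [P1→D gives 9>7; P2→Q gives 8>0; P3→X gives 7>2]
(A,P,Z): not NE [P1→B gives 9>5; P3→X gives 7>0]
(A,P,W): not NE [P1→B gives 8>1; P3→X gives 7>3]
(A,Q,X): not NE [P1→B gives 9>8; P3→Z gives 12>9]
(A,Q,Y): not NE [P1→D gives 7>0; P3→Z gives 12>8]
(A,Q,Z): not NE [P2→P gives 5>2]
(A,Q,W): not NE [P2→P gives 8>2; P3→Z gives 12>3]
(B,P,X): not NE [P1→D gives 5>1; P2→Q gives 5>3; P3→W gives 9>0]
(B,P,Y): not NE [P1→D gives 9>4; P2→Q gives 4>1; P3→W gives 9>5]
(B,P,Z): not NE [P3→W gives 9>1]
(B,P,W): not NE [P2→Q gives 5>3]
(B,Q,X): NE
(B,Q,Y): not NE [P1→D gives 7>0; P3→X gives 7>6]
(B,Q,Z): not NE [P1→C gives 6>3; P2→P gives 9>2; P3→X gives 7>4]
(B,Q,W): not NE [P1→A gives 9>4; P3→X gives 7>3]
(C,P,X): not NE [P1→D gives 5>4; P3→Z gives 9>8]
(C,P,Y): not NE [P1→D gives 9>0; P2→Q gives 2>1; P3→Z gives 9>4]
(C,P,Z): not NE [P1→B gives 9>5; P2→Q gives 6>3]
(C,P,W): not NE [P1→B gives 8>4; P3→Z gives 9>0]
(C,Q,X): not NE [P1→B gives 9>8; P3→Y gives 11>0]
(C,Q,Y): NE
(C,Q,Z): not NE [P3→Y gives 11>9]
(C,Q,W): not NE [P1→A gives 9>7; P2→P gives 6>0; P3→Y gives 11>2]
(D,P,X): not NE [P2→Q gives 8>0; P3→W gives 11>7]
(D,P,Y): not NE [P3→W gives 11>8]
(D,P,Z): not NE [P1→B gives 9>4; P2→Q gives 4>2; P3→W gives 11>7]
(D,P,W): not NE [P1→B gives 8>0; P2→Q gives 8>2]
(D,Q,X): not NE [P1→B gives 9>1]
(D,Q,Y): not NE [P2→P gives 9>8; P3→X gives 9>1]
(D,Q,Z): not NE [P1→C gives 6>1; P3→X gives 9>5]
(D,Q,W): not NE [P1→A gives 9>5; P3→X gives 9>7]

PSNE = {(B,Q,X), (C,Q,Y)}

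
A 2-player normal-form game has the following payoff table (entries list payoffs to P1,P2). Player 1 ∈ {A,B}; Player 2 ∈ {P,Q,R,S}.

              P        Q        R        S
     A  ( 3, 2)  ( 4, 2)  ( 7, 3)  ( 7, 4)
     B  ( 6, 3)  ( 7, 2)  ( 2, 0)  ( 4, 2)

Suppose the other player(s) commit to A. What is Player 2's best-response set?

u_2(P vs A) = 2
u_2(Q vs A) = 2
u_2(R vs A) = 3
u_2(S vs A) = 4
max payoff 4 at {S}

BR_2 = {S}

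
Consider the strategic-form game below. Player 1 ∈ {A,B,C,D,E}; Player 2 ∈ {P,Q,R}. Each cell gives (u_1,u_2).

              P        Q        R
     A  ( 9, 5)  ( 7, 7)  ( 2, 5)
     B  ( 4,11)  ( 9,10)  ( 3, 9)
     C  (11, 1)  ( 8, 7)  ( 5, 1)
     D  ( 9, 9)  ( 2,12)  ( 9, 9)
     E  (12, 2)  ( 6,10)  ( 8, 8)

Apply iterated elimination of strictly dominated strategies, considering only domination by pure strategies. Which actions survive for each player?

P1 drop A (C beats it: P:11>9 Q:8>7 R:5>2)
P2 drop R (Q beats it: B:10>9 C:7>1 D:12>9 E:10>8)
P1 drop D (C beats it: P:11>9 Q:8>2)
P1→{B,C,E} P2→{P,Q}

Remaining: P1:{B,C,E} P2:{P,Q}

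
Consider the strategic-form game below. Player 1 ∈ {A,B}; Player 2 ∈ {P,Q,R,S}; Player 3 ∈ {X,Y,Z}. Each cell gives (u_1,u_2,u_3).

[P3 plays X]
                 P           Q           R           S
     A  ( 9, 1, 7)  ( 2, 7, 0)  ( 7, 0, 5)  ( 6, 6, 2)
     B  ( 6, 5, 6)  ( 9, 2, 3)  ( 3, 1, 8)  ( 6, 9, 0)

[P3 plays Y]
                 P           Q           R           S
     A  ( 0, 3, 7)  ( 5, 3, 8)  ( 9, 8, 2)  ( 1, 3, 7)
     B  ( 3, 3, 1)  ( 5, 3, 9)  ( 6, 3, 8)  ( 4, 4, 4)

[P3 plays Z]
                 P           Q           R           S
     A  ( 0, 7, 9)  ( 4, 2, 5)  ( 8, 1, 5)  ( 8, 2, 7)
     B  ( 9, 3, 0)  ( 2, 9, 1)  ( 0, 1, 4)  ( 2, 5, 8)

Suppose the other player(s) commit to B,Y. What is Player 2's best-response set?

u_2(P vs B,Y) = 3
u_2(Q vs B,Y) = 3
u_2(R vs B,Y) = 3
u_2(S vs B,Y) = 4
max payoff 4 at {S}

argmax u_2 = {S}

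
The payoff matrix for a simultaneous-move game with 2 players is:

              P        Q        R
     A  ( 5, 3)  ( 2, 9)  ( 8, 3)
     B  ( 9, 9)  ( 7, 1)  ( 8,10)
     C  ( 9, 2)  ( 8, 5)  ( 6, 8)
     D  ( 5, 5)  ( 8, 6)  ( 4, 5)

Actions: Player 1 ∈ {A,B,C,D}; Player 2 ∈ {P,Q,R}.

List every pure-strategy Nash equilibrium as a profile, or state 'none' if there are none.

Nash profiles: (B,R), (D,Q)

(A,P): not NE [P1→C gives 9>5; P2→Q gives 9>3]
(A,Q): not NE [P1→D gives 8>2]
(A,R): not NE [P2→Q gives 9>3]
(B,P): not NE [P2→R gives 10>9]
(B,Q): not NE [P1→D gives 8>7; P2→R gives 10>1]
(B,R): NE
(C,P): not NE [P2→R gives 8>2]
(C,Q): not NE [P2→R gives 8>5]
(C,R): not NE [P1→B gives 8>6]
(D,P): not NE [P1→C gives 9>5; P2→Q gives 6>5]
(D,Q): NE
(D,R): not NE [P1→B gives 8>4; P2→Q gives 6>5]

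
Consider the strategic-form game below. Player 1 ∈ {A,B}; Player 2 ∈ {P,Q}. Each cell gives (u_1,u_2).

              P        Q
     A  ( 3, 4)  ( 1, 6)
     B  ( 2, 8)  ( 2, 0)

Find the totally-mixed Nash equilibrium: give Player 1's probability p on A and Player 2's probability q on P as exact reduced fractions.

P1 indiff ⇒ q·3+(1-q)·1 = q·2+(1-q)·2 ⇒ q(1) = (1-q)(1) ⇒ q = 1/2
P2 indiff ⇒ p·4+(1-p)·8 = p·6+(1-p)·0 ⇒ p(-2) = (1-p)(-8) ⇒ p = 4/5

(p,q) = (4/5, 1/2)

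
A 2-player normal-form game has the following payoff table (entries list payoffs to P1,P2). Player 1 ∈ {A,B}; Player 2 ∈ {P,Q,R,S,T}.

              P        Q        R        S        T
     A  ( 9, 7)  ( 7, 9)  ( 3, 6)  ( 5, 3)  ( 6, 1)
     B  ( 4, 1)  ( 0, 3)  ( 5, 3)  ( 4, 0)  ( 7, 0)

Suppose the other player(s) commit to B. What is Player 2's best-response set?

argmax u_2 = {Q,R}

u_2(P vs B) = 1
u_2(Q vs B) = 3
u_2(R vs B) = 3
u_2(S vs B) = 0
u_2(T vs B) = 0
max payoff 3 at {Q,R}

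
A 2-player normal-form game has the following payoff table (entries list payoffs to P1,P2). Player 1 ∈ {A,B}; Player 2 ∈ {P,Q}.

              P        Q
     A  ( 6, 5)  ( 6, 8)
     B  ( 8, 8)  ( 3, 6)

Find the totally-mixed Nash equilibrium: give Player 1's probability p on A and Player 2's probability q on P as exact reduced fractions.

(p,q) = (2/5, 3/5)

P1 indiff ⇒ q·6+(1-q)·6 = q·8+(1-q)·3 ⇒ q(-2) = (1-q)(-3) ⇒ q = 3/5
P2 indiff ⇒ p·5+(1-p)·8 = p·8+(1-p)·6 ⇒ p(-3) = (1-p)(-2) ⇒ p = 2/5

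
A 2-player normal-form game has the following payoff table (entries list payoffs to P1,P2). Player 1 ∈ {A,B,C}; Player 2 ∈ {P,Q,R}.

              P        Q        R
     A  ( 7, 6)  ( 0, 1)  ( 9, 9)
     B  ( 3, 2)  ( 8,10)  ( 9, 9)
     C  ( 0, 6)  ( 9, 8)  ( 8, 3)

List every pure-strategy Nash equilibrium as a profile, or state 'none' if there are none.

PSNE = {(A,R), (C,Q)}

(A,P): not NE [P2→R gives 9>6]
(A,Q): not NE [P1→C gives 9>0; P2→R gives 9>1]
(A,R): NE
(B,P): not NE [P1→A gives 7>3; P2→Q gives 10>2]
(B,Q): not NE [P1→C gives 9>8]
(B,R): not NE [P2→Q gives 10>9]
(C,P): not NE [P1→A gives 7>0; P2→Q gives 8>6]
(C,Q): NE
(C,R): not NE [P1→B gives 9>8; P2→Q gives 8>3]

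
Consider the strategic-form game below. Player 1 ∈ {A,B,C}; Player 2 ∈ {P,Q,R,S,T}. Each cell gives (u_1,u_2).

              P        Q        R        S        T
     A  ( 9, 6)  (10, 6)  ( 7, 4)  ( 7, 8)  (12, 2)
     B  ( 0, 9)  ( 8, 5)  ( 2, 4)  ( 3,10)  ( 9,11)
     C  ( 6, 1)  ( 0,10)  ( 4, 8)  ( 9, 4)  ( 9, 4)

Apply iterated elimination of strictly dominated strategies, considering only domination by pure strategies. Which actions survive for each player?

P1 drop B (A beats it: P:9>0 Q:10>8 R:7>2 S:7>3 T:12>9)
P2 drop P (S beats it: A:8>6 C:4>1)
P2 drop R (Q beats it: A:6>4 C:10>8)
P2 drop T (Q beats it: A:6>2 C:10>4)
P1→{A,C} P2→{Q,S}

IESDS → P1:{A,C} P2:{Q,S}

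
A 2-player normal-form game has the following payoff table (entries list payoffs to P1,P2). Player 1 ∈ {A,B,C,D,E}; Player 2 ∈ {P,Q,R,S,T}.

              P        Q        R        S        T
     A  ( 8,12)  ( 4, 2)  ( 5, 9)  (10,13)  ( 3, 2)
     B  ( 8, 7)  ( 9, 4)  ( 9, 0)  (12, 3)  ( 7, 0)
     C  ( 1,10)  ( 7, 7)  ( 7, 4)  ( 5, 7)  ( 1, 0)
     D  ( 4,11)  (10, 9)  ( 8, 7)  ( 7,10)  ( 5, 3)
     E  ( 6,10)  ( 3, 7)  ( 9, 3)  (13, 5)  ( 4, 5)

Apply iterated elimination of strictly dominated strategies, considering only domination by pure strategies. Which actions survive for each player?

P1 drop C (B beats it: P:8>1 Q:9>7 R:9>7 S:12>5 T:7>1)
P2 drop Q (P beats it: A:12>2 B:7>4 D:11>9 E:10>7)
P1 drop D (B beats it: P:8>4 R:9>8 S:12>7 T:7>5)
P2 drop R (P beats it: A:12>9 B:7>0 E:10>3)
P2 drop T (P beats it: A:12>2 B:7>0 E:10>5)
P1→{A,B,E} P2→{P,S}

Survivors P1:{A,B,E} P2:{P,S}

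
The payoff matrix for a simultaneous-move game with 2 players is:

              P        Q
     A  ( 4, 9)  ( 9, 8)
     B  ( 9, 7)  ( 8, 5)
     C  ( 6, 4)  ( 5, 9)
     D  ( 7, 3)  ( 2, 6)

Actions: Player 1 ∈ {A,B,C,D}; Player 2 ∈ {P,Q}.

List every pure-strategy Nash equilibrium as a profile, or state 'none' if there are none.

Nash profiles: (B,P)

(A,P): not NE [P1→B gives 9>4]
(A,Q): not NE [P2→P gives 9>8]
(B,P): NE
(B,Q): not NE [P1→A gives 9>8; P2→P gives 7>5]
(C,P): not NE [P1→B gives 9>6; P2→Q gives 9>4]
(C,Q): not NE [P1→A gives 9>5]
(D,P): not NE [P1→B gives 9>7; P2→Q gives 6>3]
(D,Q): not NE [P1→A gives 9>2]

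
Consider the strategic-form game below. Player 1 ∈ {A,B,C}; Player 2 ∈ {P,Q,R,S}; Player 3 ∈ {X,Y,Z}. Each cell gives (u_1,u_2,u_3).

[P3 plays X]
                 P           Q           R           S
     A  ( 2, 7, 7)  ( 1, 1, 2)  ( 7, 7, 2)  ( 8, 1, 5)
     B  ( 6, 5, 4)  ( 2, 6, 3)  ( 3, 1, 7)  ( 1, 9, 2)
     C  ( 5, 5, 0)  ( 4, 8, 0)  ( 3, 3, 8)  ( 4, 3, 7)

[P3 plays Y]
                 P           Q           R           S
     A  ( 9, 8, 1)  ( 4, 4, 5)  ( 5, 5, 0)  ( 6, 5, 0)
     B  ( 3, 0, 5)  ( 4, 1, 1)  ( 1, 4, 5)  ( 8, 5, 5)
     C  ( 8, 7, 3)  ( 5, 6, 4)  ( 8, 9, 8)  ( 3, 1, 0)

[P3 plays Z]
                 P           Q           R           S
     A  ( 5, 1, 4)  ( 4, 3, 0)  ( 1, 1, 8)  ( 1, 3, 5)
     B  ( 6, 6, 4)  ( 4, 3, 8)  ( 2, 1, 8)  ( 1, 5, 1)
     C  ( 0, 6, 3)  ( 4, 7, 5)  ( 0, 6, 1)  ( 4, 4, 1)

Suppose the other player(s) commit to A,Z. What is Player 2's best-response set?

argmax u_2 = {Q,S}

u_2(P vs A,Z) = 1
u_2(Q vs A,Z) = 3
u_2(R vs A,Z) = 1
u_2(S vs A,Z) = 3
max payoff 3 at {Q,S}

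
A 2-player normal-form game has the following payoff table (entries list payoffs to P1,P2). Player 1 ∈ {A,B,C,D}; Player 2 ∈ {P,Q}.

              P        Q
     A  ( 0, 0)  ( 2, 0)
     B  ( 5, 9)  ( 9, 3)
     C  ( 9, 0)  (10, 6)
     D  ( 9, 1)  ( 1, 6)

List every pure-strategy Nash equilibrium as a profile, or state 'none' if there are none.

PSNE = {(C,Q)}

(A,P): not NE [P1→D gives 9>0]
(A,Q): not NE [P1→C gives 10>2]
(B,P): not NE [P1→D gives 9>5]
(B,Q): not NE [P1→C gives 10>9; P2→P gives 9>3]
(C,P): not NE [P2→Q gives 6>0]
(C,Q): NE
(D,P): not NE [P2→Q gives 6>1]
(D,Q): not NE [P1→C gives 10>1]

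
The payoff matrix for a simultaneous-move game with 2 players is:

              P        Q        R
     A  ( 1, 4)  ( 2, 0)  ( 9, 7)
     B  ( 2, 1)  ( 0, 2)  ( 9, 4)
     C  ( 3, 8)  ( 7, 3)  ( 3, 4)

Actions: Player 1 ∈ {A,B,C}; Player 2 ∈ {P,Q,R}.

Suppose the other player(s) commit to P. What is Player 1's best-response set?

BR_1 = {C}

u_1(A vs P) = 1
u_1(B vs P) = 2
u_1(C vs P) = 3
max payoff 3 at {C}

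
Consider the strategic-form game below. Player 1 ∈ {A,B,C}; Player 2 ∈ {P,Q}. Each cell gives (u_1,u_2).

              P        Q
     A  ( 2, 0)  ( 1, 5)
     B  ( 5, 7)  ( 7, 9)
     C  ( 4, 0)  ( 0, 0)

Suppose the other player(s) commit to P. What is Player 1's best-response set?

P1 best: {B}

u_1(A vs P) = 2
u_1(B vs P) = 5
u_1(C vs P) = 4
max payoff 5 at {B}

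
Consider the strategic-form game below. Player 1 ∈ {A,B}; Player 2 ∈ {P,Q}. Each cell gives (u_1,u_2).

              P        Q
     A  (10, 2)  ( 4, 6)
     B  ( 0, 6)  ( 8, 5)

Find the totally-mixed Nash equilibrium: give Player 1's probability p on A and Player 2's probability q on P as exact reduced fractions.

P1 indiff ⇒ q·10+(1-q)·4 = q·0+(1-q)·8 ⇒ q(10) = (1-q)(4) ⇒ q = 2/7
P2 indiff ⇒ p·2+(1-p)·6 = p·6+(1-p)·5 ⇒ p(-4) = (1-p)(-1) ⇒ p = 1/5

(p,q) = (1/5, 2/7)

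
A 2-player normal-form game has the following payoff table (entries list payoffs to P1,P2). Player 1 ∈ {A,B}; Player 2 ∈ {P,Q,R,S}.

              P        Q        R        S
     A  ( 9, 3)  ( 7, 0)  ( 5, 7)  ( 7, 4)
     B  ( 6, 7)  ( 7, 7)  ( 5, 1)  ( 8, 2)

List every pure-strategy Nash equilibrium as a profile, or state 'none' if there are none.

(A,P): not NE [P2→R gives 7>3]
(A,Q): not NE [P2→R gives 7>0]
(A,R): NE
(A,S): not NE [P1→B gives 8>7; P2→R gives 7>4]
(B,P): not NE [P1→A gives 9>6]
(B,Q): NE
(B,R): not NE [P2→Q gives 7>1]
(B,S): not NE [P2→Q gives 7>2]

NE set: (A,R), (B,Q)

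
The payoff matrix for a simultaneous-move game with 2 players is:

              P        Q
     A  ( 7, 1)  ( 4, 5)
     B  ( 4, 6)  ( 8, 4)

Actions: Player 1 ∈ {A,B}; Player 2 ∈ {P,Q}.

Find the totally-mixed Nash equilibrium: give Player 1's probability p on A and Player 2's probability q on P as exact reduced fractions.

P1 indiff ⇒ q·7+(1-q)·4 = q·4+(1-q)·8 ⇒ q(3) = (1-q)(4) ⇒ q = 4/7
P2 indiff ⇒ p·1+(1-p)·6 = p·5+(1-p)·4 ⇒ p(-4) = (1-p)(-2) ⇒ p = 1/3

p=1/3, q=4/7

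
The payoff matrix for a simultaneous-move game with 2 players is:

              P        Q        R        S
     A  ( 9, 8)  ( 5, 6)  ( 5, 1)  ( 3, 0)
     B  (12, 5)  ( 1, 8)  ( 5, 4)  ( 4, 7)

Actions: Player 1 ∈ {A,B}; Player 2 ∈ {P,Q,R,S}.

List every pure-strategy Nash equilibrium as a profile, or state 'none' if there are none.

(A,P): not NE [P1→B gives 12>9]
(A,Q): not NE [P2→P gives 8>6]
(A,R): not NE [P2→P gives 8>1]
(A,S): not NE [P1→B gives 4>3; P2→P gives 8>0]
(B,P): not NE [P2→Q gives 8>5]
(B,Q): not NE [P1→A gives 5>1]
(B,R): not NE [P2→Q gives 8>4]
(B,S): not NE [P2→Q gives 8>7]

Equilibria: none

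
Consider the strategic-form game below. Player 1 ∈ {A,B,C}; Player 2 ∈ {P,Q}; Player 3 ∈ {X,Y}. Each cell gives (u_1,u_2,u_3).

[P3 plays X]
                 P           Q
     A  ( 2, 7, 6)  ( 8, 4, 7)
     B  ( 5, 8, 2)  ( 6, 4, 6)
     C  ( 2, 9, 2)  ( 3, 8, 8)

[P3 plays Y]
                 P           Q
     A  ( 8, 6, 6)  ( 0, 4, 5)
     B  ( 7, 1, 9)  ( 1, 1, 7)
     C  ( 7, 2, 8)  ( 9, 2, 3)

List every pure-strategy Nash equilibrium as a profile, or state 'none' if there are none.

NE set: (A,P,Y)

(A,P,X): not NE [P1→B gives 5>2]
(A,P,Y): NE
(A,Q,X): not NE [P2→P gives 7>4]
(A,Q,Y): not NE [P1→C gives 9>0; P2→P gives 6>4; P3→X gives 7>5]
(B,P,X): not NE [P3→Y gives 9>2]
(B,P,Y): not NE [P1→A gives 8>7]
(B,Q,X): not NE [P1→A gives 8>6; P2→P gives 8>4; P3→Y gives 7>6]
(B,Q,Y): not NE [P1→C gives 9>1]
(C,P,X): not NE [P1→B gives 5>2; P3→Y gives 8>2]
(C,P,Y): not NE [P1→A gives 8>7]
(C,Q,X): not NE [P1→A gives 8>3; P2→P gives 9>8]
(C,Q,Y): not NE [P3→X gives 8>3]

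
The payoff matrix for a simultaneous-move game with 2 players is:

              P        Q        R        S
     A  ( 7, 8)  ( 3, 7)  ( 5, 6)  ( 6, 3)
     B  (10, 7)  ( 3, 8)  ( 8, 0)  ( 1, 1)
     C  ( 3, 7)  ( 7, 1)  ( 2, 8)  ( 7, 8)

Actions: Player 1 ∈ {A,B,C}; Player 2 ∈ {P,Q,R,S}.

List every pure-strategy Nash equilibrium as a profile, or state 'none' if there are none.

(A,P): not NE [P1→B gives 10>7]
(A,Q): not NE [P1→C gives 7>3; P2→P gives 8>7]
(A,R): not NE [P1→B gives 8>5; P2→P gives 8>6]
(A,S): not NE [P1→C gives 7>6; P2→P gives 8>3]
(B,P): not NE [P2→Q gives 8>7]
(B,Q): not NE [P1→C gives 7>3]
(B,R): not NE [P2→Q gives 8>0]
(B,S): not NE [P1→C gives 7>1; P2→Q gives 8>1]
(C,P): not NE [P1→B gives 10>3; P2→S gives 8>7]
(C,Q): not NE [P2→S gives 8>1]
(C,R): not NE [P1→B gives 8>2]
(C,S): NE

Nash profiles: (C,S)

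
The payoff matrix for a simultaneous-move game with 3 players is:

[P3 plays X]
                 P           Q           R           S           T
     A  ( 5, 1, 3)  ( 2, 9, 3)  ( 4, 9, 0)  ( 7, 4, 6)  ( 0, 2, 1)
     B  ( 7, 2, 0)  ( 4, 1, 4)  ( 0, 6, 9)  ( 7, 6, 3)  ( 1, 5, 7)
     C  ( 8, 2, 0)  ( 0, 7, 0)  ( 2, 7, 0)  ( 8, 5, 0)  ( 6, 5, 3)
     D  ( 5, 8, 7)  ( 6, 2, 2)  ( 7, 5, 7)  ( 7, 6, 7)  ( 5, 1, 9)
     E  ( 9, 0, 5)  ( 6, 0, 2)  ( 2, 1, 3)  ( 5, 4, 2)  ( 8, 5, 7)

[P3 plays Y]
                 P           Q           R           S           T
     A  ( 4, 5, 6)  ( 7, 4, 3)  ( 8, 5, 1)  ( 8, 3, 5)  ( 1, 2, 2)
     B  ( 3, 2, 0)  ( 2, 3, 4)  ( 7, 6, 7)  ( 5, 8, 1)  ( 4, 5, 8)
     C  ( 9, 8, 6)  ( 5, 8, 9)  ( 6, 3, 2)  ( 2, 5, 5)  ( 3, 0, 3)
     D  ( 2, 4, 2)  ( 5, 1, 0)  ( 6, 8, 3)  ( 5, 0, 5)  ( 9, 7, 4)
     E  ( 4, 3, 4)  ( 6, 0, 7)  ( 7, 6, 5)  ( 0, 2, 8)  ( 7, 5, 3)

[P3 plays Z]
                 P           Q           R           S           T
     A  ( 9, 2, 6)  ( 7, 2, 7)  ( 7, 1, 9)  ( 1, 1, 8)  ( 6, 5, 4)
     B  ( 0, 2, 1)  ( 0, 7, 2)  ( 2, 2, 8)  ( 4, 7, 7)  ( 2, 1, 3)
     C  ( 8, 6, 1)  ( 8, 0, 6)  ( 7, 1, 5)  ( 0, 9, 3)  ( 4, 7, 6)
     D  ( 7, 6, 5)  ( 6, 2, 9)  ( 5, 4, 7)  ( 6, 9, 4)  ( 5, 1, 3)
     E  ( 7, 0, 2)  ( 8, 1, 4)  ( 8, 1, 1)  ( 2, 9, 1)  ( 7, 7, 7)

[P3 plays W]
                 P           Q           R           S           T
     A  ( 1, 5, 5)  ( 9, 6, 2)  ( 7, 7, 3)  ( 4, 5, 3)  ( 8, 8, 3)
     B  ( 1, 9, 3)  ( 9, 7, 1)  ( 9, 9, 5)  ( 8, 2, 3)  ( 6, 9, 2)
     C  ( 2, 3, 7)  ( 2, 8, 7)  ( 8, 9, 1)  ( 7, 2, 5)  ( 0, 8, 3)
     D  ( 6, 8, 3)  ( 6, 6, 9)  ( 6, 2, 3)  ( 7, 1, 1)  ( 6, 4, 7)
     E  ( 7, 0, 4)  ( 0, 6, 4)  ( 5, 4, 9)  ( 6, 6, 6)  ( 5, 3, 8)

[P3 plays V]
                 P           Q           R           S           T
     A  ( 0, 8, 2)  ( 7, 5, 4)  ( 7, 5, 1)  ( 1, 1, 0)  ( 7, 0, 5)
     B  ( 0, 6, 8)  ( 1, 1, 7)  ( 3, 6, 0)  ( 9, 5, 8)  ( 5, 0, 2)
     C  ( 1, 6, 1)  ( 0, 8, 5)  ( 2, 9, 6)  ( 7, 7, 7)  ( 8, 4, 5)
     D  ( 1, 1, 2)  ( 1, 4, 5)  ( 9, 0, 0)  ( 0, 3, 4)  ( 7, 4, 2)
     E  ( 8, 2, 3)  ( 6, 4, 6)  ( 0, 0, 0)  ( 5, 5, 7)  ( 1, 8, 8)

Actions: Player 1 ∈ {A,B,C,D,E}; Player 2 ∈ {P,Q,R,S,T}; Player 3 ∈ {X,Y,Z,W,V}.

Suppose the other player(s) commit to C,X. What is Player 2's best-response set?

u_2(P vs C,X) = 2
u_2(Q vs C,X) = 7
u_2(R vs C,X) = 7
u_2(S vs C,X) = 5
u_2(T vs C,X) = 5
max payoff 7 at {Q,R}

BR_2 = {Q,R}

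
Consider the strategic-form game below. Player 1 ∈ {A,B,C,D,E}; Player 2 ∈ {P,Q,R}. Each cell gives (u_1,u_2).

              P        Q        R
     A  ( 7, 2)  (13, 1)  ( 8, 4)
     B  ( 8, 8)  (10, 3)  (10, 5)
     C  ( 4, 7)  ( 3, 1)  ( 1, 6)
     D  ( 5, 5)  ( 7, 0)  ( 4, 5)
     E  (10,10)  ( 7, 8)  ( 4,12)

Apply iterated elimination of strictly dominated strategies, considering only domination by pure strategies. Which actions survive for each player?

Survivors P1:{B,E} P2:{P,R}

P1 drop C (A beats it: P:7>4 Q:13>3 R:8>1)
P1 drop D (A beats it: P:7>5 Q:13>7 R:8>4)
P2 drop Q (P beats it: A:2>1 B:8>3 E:10>8)
P1 drop A (B beats it: P:8>7 R:10>8)
P1→{B,E} P2→{P,R}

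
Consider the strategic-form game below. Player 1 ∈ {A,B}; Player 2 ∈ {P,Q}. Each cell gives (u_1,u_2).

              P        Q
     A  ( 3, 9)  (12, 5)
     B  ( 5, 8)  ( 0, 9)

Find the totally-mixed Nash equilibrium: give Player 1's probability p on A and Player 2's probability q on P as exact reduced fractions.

p=1/5, q=6/7

P1 indiff ⇒ q·3+(1-q)·12 = q·5+(1-q)·0 ⇒ q(-2) = (1-q)(-12) ⇒ q = 6/7
P2 indiff ⇒ p·9+(1-p)·8 = p·5+(1-p)·9 ⇒ p(4) = (1-p)(1) ⇒ p = 1/5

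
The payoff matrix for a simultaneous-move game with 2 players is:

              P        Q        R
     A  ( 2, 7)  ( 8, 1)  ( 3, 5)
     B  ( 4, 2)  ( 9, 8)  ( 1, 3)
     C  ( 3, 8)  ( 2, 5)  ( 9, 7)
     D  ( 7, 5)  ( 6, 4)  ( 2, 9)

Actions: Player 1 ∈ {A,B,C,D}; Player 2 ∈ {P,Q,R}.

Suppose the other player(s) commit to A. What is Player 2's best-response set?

u_2(P vs A) = 7
u_2(Q vs A) = 1
u_2(R vs A) = 5
max payoff 7 at {P}

P2 best: {P}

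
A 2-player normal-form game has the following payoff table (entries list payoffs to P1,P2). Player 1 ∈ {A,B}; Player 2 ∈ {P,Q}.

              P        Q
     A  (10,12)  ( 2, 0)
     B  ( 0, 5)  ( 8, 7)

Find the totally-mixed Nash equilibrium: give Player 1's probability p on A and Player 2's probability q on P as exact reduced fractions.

(p,q) = (1/7, 3/8)

P1 indiff ⇒ q·10+(1-q)·2 = q·0+(1-q)·8 ⇒ q(10) = (1-q)(6) ⇒ q = 3/8
P2 indiff ⇒ p·12+(1-p)·5 = p·0+(1-p)·7 ⇒ p(12) = (1-p)(2) ⇒ p = 1/7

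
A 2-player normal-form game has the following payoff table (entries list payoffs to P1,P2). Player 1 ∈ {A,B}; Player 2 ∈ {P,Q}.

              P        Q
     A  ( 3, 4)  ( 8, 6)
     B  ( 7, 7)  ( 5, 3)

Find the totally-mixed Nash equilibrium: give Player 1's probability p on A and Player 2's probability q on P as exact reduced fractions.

p=2/3, q=3/7

P1 indiff ⇒ q·3+(1-q)·8 = q·7+(1-q)·5 ⇒ q(-4) = (1-q)(-3) ⇒ q = 3/7
P2 indiff ⇒ p·4+(1-p)·7 = p·6+(1-p)·3 ⇒ p(-2) = (1-p)(-4) ⇒ p = 2/3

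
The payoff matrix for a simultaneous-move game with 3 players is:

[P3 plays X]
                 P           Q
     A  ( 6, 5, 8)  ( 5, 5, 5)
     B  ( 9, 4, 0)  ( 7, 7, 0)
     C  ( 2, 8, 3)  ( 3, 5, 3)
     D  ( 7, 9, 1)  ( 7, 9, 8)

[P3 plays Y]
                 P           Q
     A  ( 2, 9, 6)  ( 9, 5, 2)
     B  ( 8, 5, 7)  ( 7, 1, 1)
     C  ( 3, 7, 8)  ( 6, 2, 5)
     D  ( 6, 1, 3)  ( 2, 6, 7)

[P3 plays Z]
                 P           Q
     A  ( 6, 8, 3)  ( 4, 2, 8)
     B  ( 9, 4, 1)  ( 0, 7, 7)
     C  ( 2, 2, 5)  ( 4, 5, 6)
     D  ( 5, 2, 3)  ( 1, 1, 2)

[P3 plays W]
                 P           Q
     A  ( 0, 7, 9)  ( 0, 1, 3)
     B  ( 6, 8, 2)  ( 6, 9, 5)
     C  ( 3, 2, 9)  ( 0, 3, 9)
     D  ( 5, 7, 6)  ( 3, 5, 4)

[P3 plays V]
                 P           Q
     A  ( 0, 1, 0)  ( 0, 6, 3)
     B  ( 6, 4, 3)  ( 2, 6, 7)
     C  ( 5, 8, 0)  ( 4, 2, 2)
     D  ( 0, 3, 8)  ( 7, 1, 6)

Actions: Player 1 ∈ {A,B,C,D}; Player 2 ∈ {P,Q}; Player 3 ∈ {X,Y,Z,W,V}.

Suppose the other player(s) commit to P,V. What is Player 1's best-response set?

argmax u_1 = {B}

u_1(A vs P,V) = 0
u_1(B vs P,V) = 6
u_1(C vs P,V) = 5
u_1(D vs P,V) = 0
max payoff 6 at {B}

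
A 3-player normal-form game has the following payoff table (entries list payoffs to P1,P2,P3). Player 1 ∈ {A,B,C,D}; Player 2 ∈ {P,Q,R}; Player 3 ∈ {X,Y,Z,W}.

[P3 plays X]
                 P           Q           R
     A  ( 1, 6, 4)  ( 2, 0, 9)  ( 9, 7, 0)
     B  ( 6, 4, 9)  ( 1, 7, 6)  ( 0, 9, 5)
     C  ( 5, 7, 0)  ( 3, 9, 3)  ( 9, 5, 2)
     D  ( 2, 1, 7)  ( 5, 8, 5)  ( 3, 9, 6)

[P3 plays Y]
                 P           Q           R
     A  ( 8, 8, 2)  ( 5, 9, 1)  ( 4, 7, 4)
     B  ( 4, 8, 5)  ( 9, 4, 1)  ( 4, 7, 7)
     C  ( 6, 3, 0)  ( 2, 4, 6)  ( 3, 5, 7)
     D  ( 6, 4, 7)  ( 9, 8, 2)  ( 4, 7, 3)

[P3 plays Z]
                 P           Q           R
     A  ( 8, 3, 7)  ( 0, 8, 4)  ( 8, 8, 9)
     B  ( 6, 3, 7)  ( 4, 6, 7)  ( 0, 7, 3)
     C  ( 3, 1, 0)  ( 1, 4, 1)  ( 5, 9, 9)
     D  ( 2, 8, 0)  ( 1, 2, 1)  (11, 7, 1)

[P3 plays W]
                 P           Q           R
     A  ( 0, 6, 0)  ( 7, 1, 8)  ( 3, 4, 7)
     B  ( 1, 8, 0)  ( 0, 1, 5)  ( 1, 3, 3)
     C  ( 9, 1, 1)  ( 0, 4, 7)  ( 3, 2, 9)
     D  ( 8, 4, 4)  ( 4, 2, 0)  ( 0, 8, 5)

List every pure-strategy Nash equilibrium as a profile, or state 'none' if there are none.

No pure NE.

(A,P,X): not NE [P1→B gives 6>1; P2→R gives 7>6; P3→Z gives 7>4]
(A,P,Y): not NE [P2→Q gives 9>8; P3→Z gives 7>2]
(A,P,Z): not NE [P2→R gives 8>3]
(A,P,W): not NE [P1→C gives 9>0; P3→Z gives 7>0]
(A,Q,X): not NE [P1→D gives 5>2; P2→R gives 7>0]
(A,Q,Y): not NE [P1→D gives 9>5; P3→X gives 9>1]
(A,Q,Z): not NE [P1→B gives 4>0; P3→X gives 9>4]
(A,Q,W): not NE [P2→P gives 6>1; P3→X gives 9>8]
(A,R,X): not NE [P3→Z gives 9>0]
(A,R,Y): not NE [P2→Q gives 9>7; P3→Z gives 9>4]
(A,R,Z): not NE [P1→D gives 11>8]
(A,R,W): not NE [P2→P gives 6>4; P3→Z gives 9>7]
(B,P,X): not NE [P2→R gives 9>4]
(B,P,Y): not NE [P1→A gives 8>4; P3→X gives 9>5]
(B,P,Z): not NE [P1→A gives 8>6; P2→R gives 7>3; P3→X gives 9>7]
(B,P,W): not NE [P1→C gives 9>1; P3→X gives 9>0]
(B,Q,X): not NE [P1→D gives 5>1; P2→R gives 9>7; P3→Z gives 7>6]
(B,Q,Y): not NE [P2→P gives 8>4; P3→Z gives 7>1]
(B,Q,Z): not NE [P2→R gives 7>6]
(B,Q,W): not NE [P1→A gives 7>0; P2→P gives 8>1; P3→Z gives 7>5]
(B,R,X): not NE [P1→C gives 9>0; P3→Y gives 7>5]
(B,R,Y): not NE [P2→P gives 8>7]
(B,R,Z): not NE [P1→D gives 11>0; P3→Y gives 7>3]
(B,R,W): not NE [P1→C gives 3>1; P2→P gives 8>3; P3→Y gives 7>3]
(C,P,X): not NE [P1→B gives 6>5; P2→Q gives 9>7; P3→W gives 1>0]
(C,P,Y): not NE [P1→A gives 8>6; P2→R gives 5>3; P3→W gives 1>0]
(C,P,Z): not NE [P1→A gives 8>3; P2→R gives 9>1; P3→W gives 1>0]
(C,P,W): not NE [P2→Q gives 4>1]
(C,Q,X): not NE [P1→D gives 5>3; P3→W gives 7>3]
(C,Q,Y): not NE [P1→D gives 9>2; P2→R gives 5>4; P3→W gives 7>6]
(C,Q,Z): not NE [P1→B gives 4>1; P2→R gives 9>4; P3→W gives 7>1]
(C,Q,W): not NE [P1→A gives 7>0]
(C,R,X): not NE [P2→Q gives 9>5; P3→W gives 9>2]
(C,R,Y): not NE [P1→D gives 4>3; P3→W gives 9>7]
(C,R,Z): not NE [P1→D gives 11>5]
(C,R,W): not NE [P2→Q gives 4>2]
(D,P,X): not NE [P1→B gives 6>2; P2→R gives 9>1]
(D,P,Y): not NE [P1→A gives 8>6; P2→Q gives 8>4]
(D,P,Z): not NE [P1→A gives 8>2; P3→Y gives 7>0]
(D,P,W): not NE [P1→C gives 9>8; P2→R gives 8>4; P3→Y gives 7>4]
(D,Q,X): not NE [P2→R gives 9>8]
(D,Q,Y): not NE [P3→X gives 5>2]
(D,Q,Z): not NE [P1→B gives 4>1; P2→P gives 8>2; P3→X gives 5>1]
(D,Q,W): not NE [P1→A gives 7>4; P2→R gives 8>2; P3→X gives 5>0]
(D,R,X): not NE [P1→C gives 9>3]
(D,R,Y): not NE [P2→Q gives 8>7; P3→X gives 6>3]
(D,R,Z): not NE [P2→P gives 8>7; P3→X gives 6>1]
(D,R,W): not NE [P1→C gives 3>0; P3→X gives 6>5]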